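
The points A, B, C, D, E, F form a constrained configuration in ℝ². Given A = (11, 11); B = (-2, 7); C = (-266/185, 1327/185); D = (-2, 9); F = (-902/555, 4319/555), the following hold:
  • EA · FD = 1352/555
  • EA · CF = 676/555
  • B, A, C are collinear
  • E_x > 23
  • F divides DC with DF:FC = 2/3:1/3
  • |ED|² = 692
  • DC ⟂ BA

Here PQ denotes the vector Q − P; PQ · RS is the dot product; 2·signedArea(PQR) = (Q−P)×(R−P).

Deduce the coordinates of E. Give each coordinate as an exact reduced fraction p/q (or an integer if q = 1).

E = (24, 13)

1. E_x = 24  [line 208/555·x + -676/555·y + 3796/555 = 0 ∩ |ED|² = 692]
2. E_y = 13  [line 208/555·x + -676/555·y + 3796/555 = 0 ∩ |ED|² = 692]
   → E = (24, 13)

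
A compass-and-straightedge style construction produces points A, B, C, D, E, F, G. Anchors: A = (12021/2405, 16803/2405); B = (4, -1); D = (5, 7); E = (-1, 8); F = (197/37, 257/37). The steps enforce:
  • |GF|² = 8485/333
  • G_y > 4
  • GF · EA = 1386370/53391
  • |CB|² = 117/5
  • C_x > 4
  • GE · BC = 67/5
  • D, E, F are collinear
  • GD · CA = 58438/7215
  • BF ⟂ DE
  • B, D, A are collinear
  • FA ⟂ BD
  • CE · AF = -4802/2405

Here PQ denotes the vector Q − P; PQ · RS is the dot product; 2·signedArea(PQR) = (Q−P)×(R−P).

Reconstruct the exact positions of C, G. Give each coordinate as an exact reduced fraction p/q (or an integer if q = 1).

C = (23/5, 19/5)
G = (2/3, 5)

1. C_x = 23/5  [line -784/2405·x + 98/2405·y + 3234/2405 = 0 ∩ |CB|² = 117/5]
2. C_y = 19/5  [line -784/2405·x + 98/2405·y + 3234/2405 = 0 ∩ |CB|² = 117/5]
   → C = (23/5, 19/5)
3. G_x = 2/3  [GE · BC = 67/5 ∩ GF · EA = 1386370/53391]
4. G_y = 5  [GE · BC = 67/5 ∩ GF · EA = 1386370/53391]
   → G = (2/3, 5)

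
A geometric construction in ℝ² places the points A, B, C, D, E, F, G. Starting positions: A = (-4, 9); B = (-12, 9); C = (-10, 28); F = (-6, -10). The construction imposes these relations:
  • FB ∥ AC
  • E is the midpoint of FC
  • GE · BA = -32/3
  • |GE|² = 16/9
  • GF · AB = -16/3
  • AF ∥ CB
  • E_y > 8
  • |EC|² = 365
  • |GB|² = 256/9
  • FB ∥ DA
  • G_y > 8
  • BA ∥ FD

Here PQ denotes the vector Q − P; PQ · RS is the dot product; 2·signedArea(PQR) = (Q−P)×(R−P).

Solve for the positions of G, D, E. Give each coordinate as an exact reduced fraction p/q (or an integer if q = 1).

1. G_x = -20/3  [GF · AB = -16/3]
2. G_y = 9  [|GB|² = 256/9]
   → G = (-20/3, 9)
3. D_x = 2  [FB ∥ DA ∩ BA ∥ FD]
4. D_y = -10  [FB ∥ DA ∩ BA ∥ FD]
   → D = (2, -10)
5. E_x = -8  [GE · BA = -32/3 ∩ E is the midpoint of FC]
6. E_y = 9  [GE · BA = -32/3 ∩ E is the midpoint of FC]
   → E = (-8, 9)

D = (2, -10)
E = (-8, 9)
G = (-20/3, 9)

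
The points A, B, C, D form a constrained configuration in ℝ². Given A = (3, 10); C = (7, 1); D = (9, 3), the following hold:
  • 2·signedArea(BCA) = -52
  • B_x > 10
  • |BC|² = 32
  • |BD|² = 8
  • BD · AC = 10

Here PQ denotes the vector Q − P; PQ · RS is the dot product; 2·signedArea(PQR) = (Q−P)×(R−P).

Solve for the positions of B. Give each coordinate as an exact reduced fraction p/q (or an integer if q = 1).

B = (11, 5)

1. B_x = 11  [BD · AC = 10 ∩ 2·signedArea(BCA) = -52]
2. B_y = 5  [BD · AC = 10 ∩ 2·signedArea(BCA) = -52]
   → B = (11, 5)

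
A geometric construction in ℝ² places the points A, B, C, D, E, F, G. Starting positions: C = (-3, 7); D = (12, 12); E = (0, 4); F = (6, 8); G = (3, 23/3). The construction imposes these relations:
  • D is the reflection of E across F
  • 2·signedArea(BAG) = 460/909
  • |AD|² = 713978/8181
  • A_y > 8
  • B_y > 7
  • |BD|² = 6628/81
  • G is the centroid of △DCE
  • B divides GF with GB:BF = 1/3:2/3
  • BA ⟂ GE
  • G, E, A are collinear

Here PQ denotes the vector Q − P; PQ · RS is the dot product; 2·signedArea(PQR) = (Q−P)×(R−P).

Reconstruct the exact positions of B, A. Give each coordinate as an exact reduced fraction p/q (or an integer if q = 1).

A = (349/101, 7475/909)
B = (4, 70/9)

1. B_x = 4  [B divides GF with GB:BF = 1/3:2/3]
2. B_y = 70/9  [B divides GF with GB:BF = 1/3:2/3]
   → B = (4, 70/9)
3. A_x = 349/101  [G, E, A are collinear ∩ BA ⟂ GE]
4. A_y = 7475/909  [G, E, A are collinear ∩ BA ⟂ GE]
   → A = (349/101, 7475/909)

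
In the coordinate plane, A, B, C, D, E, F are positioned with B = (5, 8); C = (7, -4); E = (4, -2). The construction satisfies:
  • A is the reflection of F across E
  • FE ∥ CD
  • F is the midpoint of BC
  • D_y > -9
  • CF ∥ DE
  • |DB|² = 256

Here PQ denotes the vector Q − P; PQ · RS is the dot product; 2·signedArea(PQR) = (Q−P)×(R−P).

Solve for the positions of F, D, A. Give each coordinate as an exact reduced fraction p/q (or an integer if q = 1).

A = (2, -6)
D = (5, -8)
F = (6, 2)

1. F_x = 6  [F is the midpoint of BC]
2. F_y = 2  [F is the midpoint of BC]
   → F = (6, 2)
3. D_x = 5  [CF ∥ DE ∩ FE ∥ CD]
4. D_y = -8  [CF ∥ DE ∩ FE ∥ CD]
   → D = (5, -8)
5. A_x = 2  [A is the reflection of F across E]
6. A_y = -6  [A is the reflection of F across E]
   → A = (2, -6)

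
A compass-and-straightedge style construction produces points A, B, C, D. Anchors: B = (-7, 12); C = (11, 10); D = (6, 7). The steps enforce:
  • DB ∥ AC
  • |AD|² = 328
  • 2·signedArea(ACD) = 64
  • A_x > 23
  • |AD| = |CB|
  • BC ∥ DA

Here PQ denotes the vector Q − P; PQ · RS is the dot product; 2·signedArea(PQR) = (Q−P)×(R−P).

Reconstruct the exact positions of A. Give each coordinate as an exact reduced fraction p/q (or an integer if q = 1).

A = (24, 5)

1. A_x = 24  [DB ∥ AC ∩ BC ∥ DA]
2. A_y = 5  [DB ∥ AC ∩ BC ∥ DA]
   → A = (24, 5)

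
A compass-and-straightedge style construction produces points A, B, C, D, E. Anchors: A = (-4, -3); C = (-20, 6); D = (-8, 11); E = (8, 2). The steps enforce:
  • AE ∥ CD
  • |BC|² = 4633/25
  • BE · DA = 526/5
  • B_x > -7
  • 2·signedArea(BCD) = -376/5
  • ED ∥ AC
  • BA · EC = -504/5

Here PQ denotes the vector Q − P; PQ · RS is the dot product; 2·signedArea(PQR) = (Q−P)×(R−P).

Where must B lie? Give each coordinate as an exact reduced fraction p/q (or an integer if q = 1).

B = (-32/5, 27/5)

1. B_x = -32/5  [2·signedArea(BCD) = -376/5 ∩ BA · EC = -504/5]
2. B_y = 27/5  [2·signedArea(BCD) = -376/5 ∩ BA · EC = -504/5]
   → B = (-32/5, 27/5)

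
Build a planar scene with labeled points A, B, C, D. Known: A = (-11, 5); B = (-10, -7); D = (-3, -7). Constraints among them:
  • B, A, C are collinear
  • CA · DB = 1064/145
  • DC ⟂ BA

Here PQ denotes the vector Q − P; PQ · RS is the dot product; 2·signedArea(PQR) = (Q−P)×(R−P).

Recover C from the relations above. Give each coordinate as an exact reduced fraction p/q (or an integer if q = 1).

C = (-1443/145, -1099/145)

1. C_x = -1443/145  [B, A, C are collinear ∩ DC ⟂ BA]
2. C_y = -1099/145  [B, A, C are collinear ∩ DC ⟂ BA]
   → C = (-1443/145, -1099/145)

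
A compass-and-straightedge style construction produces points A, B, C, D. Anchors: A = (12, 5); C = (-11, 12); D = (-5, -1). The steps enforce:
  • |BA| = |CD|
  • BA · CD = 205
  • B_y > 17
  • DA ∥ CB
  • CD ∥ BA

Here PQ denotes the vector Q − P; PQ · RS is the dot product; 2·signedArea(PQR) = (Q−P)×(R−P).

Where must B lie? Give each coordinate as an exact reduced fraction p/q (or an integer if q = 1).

1. B_x = 6  [CD ∥ BA ∩ DA ∥ CB]
2. B_y = 18  [CD ∥ BA ∩ DA ∥ CB]
   → B = (6, 18)

B = (6, 18)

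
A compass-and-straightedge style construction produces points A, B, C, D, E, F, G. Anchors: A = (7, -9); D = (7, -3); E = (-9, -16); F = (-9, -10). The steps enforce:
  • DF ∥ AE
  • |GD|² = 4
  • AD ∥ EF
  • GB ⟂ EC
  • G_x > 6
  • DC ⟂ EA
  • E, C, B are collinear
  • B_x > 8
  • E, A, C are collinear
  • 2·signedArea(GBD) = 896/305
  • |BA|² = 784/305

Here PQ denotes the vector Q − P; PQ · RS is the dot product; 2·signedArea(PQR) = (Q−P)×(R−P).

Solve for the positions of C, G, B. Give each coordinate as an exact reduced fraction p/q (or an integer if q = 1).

B = (2583/305, -2549/305)
C = (2807/305, -2451/305)
G = (7, -5)

1. C_x = 2807/305  [E, A, C are collinear ∩ DC ⟂ EA]
2. C_y = -2451/305  [E, A, C are collinear ∩ DC ⟂ EA]
   → C = (2807/305, -2451/305)
3. B_x = 2583/305  [line -2429/305·x + 5552/305·y + 66971/305 = 0 ∩ |BA|² = 784/305]
4. B_y = -2549/305  [line -2429/305·x + 5552/305·y + 66971/305 = 0 ∩ |BA|² = 784/305]
   → B = (2583/305, -2549/305)
5. G_x = 7  [2·signedArea(GBD) = 896/305 ∩ GB ⟂ EC]
6. G_y = -5  [2·signedArea(GBD) = 896/305 ∩ GB ⟂ EC]
   → G = (7, -5)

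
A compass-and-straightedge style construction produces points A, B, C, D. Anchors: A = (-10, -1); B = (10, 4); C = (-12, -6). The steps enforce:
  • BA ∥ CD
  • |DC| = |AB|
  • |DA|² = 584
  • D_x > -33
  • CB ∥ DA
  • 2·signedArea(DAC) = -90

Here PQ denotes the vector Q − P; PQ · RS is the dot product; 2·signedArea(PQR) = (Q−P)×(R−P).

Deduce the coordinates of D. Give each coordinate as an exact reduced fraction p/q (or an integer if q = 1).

1. D_x = -32  [CB ∥ DA ∩ BA ∥ CD]
2. D_y = -11  [CB ∥ DA ∩ BA ∥ CD]
   → D = (-32, -11)

D = (-32, -11)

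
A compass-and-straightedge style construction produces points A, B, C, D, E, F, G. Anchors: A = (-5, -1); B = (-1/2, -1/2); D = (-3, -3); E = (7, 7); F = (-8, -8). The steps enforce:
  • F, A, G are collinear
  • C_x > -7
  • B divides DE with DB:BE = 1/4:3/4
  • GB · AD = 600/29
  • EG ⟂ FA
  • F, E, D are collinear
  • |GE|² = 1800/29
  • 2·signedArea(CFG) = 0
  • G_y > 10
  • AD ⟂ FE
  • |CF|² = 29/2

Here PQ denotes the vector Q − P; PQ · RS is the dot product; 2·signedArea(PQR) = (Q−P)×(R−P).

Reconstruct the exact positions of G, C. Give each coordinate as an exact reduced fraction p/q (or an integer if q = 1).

C = (-13/2, -9/2)
G = (-7/29, 293/29)

1. G_x = -7/29  [F, A, G are collinear ∩ EG ⟂ FA]
2. G_y = 293/29  [F, A, G are collinear ∩ EG ⟂ FA]
   → G = (-7/29, 293/29)
3. C_x = -13/2  [line -525/29·x + 225/29·y + -2400/29 = 0 ∩ |CF|² = 29/2]
4. C_y = -9/2  [line -525/29·x + 225/29·y + -2400/29 = 0 ∩ |CF|² = 29/2]
   → C = (-13/2, -9/2)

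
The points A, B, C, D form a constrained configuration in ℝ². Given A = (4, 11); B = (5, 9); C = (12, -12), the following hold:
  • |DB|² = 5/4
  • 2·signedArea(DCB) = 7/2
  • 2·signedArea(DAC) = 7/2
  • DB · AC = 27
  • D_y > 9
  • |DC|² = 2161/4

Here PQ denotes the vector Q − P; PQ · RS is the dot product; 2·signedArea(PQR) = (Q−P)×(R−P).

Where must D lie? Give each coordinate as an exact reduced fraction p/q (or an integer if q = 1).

1. D_x = 9/2  [2·signedArea(DCB) = 7/2 ∩ 2·signedArea(DAC) = 7/2]
2. D_y = 10  [2·signedArea(DCB) = 7/2 ∩ 2·signedArea(DAC) = 7/2]
   → D = (9/2, 10)

D = (9/2, 10)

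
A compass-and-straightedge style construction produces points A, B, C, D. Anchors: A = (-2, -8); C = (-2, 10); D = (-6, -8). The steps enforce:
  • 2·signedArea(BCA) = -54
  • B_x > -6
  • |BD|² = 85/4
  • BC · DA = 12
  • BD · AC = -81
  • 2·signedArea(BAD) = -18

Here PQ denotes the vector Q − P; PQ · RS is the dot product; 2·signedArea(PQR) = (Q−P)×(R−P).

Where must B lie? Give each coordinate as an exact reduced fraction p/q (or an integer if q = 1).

B = (-5, -7/2)

1. B_x = -5  [BD · AC = -81 ∩ BC · DA = 12]
2. B_y = -7/2  [BD · AC = -81 ∩ BC · DA = 12]
   → B = (-5, -7/2)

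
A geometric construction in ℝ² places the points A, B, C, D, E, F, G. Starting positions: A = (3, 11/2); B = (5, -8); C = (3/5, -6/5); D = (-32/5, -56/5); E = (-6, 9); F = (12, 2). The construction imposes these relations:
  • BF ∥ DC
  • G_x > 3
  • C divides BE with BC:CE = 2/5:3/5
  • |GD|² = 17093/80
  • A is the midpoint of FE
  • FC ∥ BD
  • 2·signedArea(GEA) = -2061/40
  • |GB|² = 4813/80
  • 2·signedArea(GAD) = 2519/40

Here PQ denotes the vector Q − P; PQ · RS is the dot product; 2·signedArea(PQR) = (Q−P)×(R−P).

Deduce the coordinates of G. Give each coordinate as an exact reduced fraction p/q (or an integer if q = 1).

1. G_x = 69/20  [2·signedArea(GEA) = -2061/40 ∩ 2·signedArea(GAD) = 2519/40]
2. G_y = -2/5  [2·signedArea(GEA) = -2061/40 ∩ 2·signedArea(GAD) = 2519/40]
   → G = (69/20, -2/5)

G = (69/20, -2/5)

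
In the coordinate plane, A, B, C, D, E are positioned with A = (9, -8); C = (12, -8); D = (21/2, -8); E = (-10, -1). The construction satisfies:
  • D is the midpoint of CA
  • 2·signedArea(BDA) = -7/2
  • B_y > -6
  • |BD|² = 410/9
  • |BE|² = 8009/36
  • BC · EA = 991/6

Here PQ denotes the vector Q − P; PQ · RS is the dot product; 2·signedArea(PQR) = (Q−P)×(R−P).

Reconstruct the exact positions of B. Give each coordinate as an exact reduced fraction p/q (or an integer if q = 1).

B = (25/6, -17/3)

1. B_x = 25/6  [BC · EA = 991/6 ∩ 2·signedArea(BDA) = -7/2]
2. B_y = -17/3  [BC · EA = 991/6 ∩ 2·signedArea(BDA) = -7/2]
   → B = (25/6, -17/3)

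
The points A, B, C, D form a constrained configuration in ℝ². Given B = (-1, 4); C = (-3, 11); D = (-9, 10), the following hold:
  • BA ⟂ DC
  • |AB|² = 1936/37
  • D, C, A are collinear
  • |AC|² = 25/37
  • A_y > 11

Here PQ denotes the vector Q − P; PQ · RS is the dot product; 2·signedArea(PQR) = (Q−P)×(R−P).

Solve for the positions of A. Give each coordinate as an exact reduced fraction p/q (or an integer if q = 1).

A = (-81/37, 412/37)

1. A_x = -81/37  [D, C, A are collinear ∩ BA ⟂ DC]
2. A_y = 412/37  [D, C, A are collinear ∩ BA ⟂ DC]
   → A = (-81/37, 412/37)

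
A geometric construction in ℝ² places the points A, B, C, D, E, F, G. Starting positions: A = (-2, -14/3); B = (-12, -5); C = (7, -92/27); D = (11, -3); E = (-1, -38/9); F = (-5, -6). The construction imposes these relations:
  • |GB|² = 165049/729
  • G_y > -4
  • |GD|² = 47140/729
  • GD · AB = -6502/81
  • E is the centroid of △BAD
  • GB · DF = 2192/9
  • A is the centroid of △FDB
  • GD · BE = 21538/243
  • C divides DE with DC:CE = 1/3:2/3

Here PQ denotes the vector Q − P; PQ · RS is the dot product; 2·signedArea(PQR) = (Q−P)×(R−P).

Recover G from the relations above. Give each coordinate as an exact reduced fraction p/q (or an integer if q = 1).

1. G_x = 3  [GD · BE = 21538/243 ∩ GD · AB = -6502/81]
2. G_y = -103/27  [GD · BE = 21538/243 ∩ GD · AB = -6502/81]
   → G = (3, -103/27)

G = (3, -103/27)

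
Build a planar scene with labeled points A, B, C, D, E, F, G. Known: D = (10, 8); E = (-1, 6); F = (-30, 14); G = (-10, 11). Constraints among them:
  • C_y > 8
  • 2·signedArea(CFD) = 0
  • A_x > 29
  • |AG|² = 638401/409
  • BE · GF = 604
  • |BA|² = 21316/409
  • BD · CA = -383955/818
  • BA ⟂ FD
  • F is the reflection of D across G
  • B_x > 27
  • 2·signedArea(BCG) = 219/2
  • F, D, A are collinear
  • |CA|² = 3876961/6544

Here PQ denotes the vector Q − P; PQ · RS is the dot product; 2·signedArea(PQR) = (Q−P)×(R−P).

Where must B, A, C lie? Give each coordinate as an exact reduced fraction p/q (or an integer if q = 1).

A = (11890/409, 2102/409)
B = (28, -2)
C = (5, 35/4)

1. A_x = 11890/409  [line 6·x + 40·y + -380 = 0 ∩ |AG|² = 638401/409]
2. A_y = 2102/409  [line 6·x + 40·y + -380 = 0 ∩ |AG|² = 638401/409]
   → A = (11890/409, 2102/409)
3. C_x = 5  [line 6·x + 40·y + -380 = 0 ∩ |CA|² = 3876961/6544]
4. C_y = 35/4  [line 6·x + 40·y + -380 = 0 ∩ |CA|² = 3876961/6544]
   → C = (5, 35/4)
5. B_x = 28  [BD · CA = -383955/818 ∩ 2·signedArea(BCG) = 219/2]
6. B_y = -2  [BD · CA = -383955/818 ∩ 2·signedArea(BCG) = 219/2]
   → B = (28, -2)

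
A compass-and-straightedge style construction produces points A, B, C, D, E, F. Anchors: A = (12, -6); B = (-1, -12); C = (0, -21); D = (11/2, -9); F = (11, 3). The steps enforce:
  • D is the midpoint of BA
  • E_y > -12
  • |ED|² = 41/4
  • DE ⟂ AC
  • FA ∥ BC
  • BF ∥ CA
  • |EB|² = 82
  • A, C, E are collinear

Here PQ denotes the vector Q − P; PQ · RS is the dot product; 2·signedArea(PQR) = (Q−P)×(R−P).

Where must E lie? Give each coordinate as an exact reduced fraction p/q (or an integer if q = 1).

E = (8, -11)

1. E_x = 8  [A, C, E are collinear ∩ DE ⟂ AC]
2. E_y = -11  [A, C, E are collinear ∩ DE ⟂ AC]
   → E = (8, -11)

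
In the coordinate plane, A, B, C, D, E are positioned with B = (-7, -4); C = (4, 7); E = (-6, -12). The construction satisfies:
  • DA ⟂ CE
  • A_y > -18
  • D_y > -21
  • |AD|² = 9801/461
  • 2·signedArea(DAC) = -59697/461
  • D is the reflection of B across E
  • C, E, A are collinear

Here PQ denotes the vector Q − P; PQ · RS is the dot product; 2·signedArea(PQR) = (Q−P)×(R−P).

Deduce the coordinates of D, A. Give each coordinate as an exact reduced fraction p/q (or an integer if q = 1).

A = (-4186/461, -8230/461)
D = (-5, -20)

1. D_x = -5  [D is the reflection of B across E]
2. D_y = -20  [D is the reflection of B across E]
   → D = (-5, -20)
3. A_x = -4186/461  [C, E, A are collinear ∩ DA ⟂ CE]
4. A_y = -8230/461  [C, E, A are collinear ∩ DA ⟂ CE]
   → A = (-4186/461, -8230/461)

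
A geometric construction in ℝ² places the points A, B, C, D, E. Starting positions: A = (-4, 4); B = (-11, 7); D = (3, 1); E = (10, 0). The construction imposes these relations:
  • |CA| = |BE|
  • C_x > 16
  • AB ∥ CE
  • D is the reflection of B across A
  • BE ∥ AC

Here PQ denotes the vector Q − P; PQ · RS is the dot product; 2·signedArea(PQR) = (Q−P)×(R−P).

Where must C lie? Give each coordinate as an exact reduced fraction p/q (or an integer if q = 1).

C = (17, -3)

1. C_x = 17  [AB ∥ CE ∩ BE ∥ AC]
2. C_y = -3  [AB ∥ CE ∩ BE ∥ AC]
   → C = (17, -3)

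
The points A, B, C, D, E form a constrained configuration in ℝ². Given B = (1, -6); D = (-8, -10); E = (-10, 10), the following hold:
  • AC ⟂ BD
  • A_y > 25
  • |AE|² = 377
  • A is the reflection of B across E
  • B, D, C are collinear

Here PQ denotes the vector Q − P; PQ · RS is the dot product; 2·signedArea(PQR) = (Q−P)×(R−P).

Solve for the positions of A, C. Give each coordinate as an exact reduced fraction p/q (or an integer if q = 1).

A = (-21, 26)
C = (-533/97, -862/97)

1. A_x = -21  [A is the reflection of B across E]
2. A_y = 26  [A is the reflection of B across E]
   → A = (-21, 26)
3. C_x = -533/97  [B, D, C are collinear ∩ AC ⟂ BD]
4. C_y = -862/97  [B, D, C are collinear ∩ AC ⟂ BD]
   → C = (-533/97, -862/97)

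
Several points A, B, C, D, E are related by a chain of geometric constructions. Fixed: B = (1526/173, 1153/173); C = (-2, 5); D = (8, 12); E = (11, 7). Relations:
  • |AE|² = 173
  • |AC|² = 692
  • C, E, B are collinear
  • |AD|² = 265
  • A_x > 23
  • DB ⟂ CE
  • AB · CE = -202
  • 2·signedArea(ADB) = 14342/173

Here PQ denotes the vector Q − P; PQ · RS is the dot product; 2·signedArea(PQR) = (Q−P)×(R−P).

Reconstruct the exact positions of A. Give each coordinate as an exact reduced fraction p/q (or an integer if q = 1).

A = (24, 9)

1. A_x = 24  [line -13·x + -2·y + 330 = 0 ∩ |AE|² = 173]
2. A_y = 9  [line -13·x + -2·y + 330 = 0 ∩ |AE|² = 173]
   → A = (24, 9)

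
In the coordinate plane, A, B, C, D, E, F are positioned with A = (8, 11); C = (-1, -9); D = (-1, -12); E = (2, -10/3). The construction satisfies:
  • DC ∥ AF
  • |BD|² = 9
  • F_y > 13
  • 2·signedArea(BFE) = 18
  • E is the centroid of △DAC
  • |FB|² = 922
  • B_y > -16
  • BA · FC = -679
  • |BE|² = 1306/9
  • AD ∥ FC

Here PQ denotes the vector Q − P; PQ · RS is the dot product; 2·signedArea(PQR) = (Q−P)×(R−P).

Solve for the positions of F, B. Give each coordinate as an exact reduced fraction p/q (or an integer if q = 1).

1. F_x = 8  [AD ∥ FC ∩ DC ∥ AF]
2. F_y = 14  [AD ∥ FC ∩ DC ∥ AF]
   → F = (8, 14)
3. B_x = -1  [2·signedArea(BFE) = 18 ∩ BA · FC = -679]
4. B_y = -15  [2·signedArea(BFE) = 18 ∩ BA · FC = -679]
   → B = (-1, -15)

B = (-1, -15)
F = (8, 14)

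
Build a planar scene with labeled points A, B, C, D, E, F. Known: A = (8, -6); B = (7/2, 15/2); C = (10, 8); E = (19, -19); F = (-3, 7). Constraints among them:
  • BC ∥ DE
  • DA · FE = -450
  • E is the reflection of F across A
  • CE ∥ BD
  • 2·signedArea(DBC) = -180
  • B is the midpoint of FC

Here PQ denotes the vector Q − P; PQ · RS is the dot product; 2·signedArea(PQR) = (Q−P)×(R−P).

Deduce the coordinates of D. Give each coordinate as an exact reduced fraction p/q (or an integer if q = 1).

1. D_x = 25/2  [BC ∥ DE ∩ CE ∥ BD]
2. D_y = -39/2  [BC ∥ DE ∩ CE ∥ BD]
   → D = (25/2, -39/2)

D = (25/2, -39/2)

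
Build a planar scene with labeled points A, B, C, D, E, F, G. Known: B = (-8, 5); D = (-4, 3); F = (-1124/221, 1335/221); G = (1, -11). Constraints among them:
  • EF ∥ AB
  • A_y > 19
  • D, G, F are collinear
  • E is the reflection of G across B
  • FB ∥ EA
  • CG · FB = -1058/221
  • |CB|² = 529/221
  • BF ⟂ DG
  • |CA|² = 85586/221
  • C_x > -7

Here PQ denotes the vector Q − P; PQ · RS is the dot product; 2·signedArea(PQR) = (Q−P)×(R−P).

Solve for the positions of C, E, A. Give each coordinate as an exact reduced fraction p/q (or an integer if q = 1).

1. C_x = -1446/221  [line 644/221·x + 230/221·y + 2944/221 = 0 ∩ |CB|² = 529/221]
2. C_y = 1220/221  [line 644/221·x + 230/221·y + 2944/221 = 0 ∩ |CB|² = 529/221]
   → C = (-1446/221, 1220/221)
3. E_x = -17  [E is the reflection of G across B]
4. E_y = 21  [E is the reflection of G across B]
   → E = (-17, 21)
5. A_x = -4401/221  [EF ∥ AB ∩ FB ∥ EA]
6. A_y = 4411/221  [EF ∥ AB ∩ FB ∥ EA]
   → A = (-4401/221, 4411/221)

A = (-4401/221, 4411/221)
C = (-1446/221, 1220/221)
E = (-17, 21)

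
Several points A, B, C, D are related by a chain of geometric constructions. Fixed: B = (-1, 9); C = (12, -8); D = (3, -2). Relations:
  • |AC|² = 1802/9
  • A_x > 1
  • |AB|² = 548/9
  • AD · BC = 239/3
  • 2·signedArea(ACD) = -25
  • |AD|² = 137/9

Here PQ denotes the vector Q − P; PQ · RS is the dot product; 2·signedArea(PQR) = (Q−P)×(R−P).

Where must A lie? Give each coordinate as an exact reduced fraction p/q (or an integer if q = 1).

A = (5/3, 5/3)

1. A_x = 5/3  [AD · BC = 239/3 ∩ 2·signedArea(ACD) = -25]
2. A_y = 5/3  [AD · BC = 239/3 ∩ 2·signedArea(ACD) = -25]
   → A = (5/3, 5/3)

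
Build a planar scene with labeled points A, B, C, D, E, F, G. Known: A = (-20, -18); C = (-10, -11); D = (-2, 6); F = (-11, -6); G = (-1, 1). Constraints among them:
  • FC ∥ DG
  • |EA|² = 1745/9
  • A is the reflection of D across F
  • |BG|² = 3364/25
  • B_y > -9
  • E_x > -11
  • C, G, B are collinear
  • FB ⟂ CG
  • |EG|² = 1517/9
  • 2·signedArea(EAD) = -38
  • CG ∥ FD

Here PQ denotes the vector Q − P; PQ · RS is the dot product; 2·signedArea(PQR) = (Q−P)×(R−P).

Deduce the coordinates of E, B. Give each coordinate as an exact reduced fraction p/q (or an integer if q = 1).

1. E_x = -32/3  [line -24·x + 18·y + -118 = 0 ∩ |EA|² = 1745/9]
2. E_y = -23/3  [line -24·x + 18·y + -118 = 0 ∩ |EA|² = 1745/9]
   → E = (-32/3, -23/3)
3. B_x = -199/25  [C, G, B are collinear ∩ FB ⟂ CG]
4. B_y = -207/25  [C, G, B are collinear ∩ FB ⟂ CG]
   → B = (-199/25, -207/25)

B = (-199/25, -207/25)
E = (-32/3, -23/3)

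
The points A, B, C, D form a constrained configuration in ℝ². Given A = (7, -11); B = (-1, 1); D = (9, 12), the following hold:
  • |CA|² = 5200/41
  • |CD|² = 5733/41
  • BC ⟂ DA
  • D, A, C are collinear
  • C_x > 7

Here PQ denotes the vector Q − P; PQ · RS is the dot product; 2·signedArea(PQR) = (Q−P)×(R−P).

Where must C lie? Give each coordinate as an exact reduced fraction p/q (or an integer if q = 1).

1. C_x = 327/41  [D, A, C are collinear ∩ BC ⟂ DA]
2. C_y = 9/41  [D, A, C are collinear ∩ BC ⟂ DA]
   → C = (327/41, 9/41)

C = (327/41, 9/41)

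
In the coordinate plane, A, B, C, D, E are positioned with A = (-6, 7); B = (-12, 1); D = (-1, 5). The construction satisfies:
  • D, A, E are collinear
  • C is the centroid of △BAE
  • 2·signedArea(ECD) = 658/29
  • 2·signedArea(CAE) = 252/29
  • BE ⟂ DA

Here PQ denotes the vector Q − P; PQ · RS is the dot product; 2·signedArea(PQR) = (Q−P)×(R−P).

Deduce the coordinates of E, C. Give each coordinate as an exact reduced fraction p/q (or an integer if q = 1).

C = (-262/29, 157/29)
E = (-264/29, 239/29)

1. E_x = -264/29  [D, A, E are collinear ∩ BE ⟂ DA]
2. E_y = 239/29  [D, A, E are collinear ∩ BE ⟂ DA]
   → E = (-264/29, 239/29)
3. C_x = -262/29  [C is the centroid of △BAE]
4. C_y = 157/29  [C is the centroid of △BAE]
   → C = (-262/29, 157/29)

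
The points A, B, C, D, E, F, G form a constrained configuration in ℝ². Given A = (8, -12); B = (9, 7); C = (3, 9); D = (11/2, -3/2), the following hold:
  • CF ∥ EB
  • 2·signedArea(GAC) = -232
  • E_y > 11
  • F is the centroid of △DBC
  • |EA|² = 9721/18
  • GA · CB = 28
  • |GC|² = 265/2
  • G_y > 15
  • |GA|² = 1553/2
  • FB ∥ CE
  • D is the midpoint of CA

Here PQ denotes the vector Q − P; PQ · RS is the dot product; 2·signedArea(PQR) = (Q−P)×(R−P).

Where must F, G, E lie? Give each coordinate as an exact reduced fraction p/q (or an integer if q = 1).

E = (37/6, 67/6)
F = (35/6, 29/6)
G = (25/2, 31/2)

1. F_x = 35/6  [F is the centroid of △DBC]
2. F_y = 29/6  [F is the centroid of △DBC]
   → F = (35/6, 29/6)
3. G_x = 25/2  [2·signedArea(GAC) = -232 ∩ GA · CB = 28]
4. G_y = 31/2  [2·signedArea(GAC) = -232 ∩ GA · CB = 28]
   → G = (25/2, 31/2)
5. E_x = 37/6  [CF ∥ EB ∩ FB ∥ CE]
6. E_y = 67/6  [CF ∥ EB ∩ FB ∥ CE]
   → E = (37/6, 67/6)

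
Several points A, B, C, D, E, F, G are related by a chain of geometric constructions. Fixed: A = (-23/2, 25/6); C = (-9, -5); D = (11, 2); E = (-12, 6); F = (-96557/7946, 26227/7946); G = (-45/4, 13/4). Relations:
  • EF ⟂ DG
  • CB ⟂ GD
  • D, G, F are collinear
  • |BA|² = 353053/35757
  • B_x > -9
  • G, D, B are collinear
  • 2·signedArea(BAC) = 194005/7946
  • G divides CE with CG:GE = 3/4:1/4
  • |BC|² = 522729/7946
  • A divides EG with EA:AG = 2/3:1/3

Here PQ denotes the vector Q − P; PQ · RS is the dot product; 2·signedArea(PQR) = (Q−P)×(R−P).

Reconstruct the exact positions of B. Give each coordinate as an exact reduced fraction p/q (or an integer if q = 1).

B = (-67899/7946, 24617/7946)

1. B_x = -67899/7946  [G, D, B are collinear ∩ CB ⟂ GD]
2. B_y = 24617/7946  [G, D, B are collinear ∩ CB ⟂ GD]
   → B = (-67899/7946, 24617/7946)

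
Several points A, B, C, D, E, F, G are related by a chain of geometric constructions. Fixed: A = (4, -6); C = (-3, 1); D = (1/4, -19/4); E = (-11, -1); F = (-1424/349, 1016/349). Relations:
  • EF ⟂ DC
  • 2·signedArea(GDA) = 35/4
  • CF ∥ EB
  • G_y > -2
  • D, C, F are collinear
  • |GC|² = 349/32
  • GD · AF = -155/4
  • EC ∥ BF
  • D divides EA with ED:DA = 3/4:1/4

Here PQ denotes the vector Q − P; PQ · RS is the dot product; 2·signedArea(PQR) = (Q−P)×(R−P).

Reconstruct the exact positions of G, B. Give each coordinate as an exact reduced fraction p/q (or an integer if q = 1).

B = (-4216/349, 318/349)
G = (-11/8, -15/8)

1. G_x = -11/8  [GD · AF = -155/4 ∩ 2·signedArea(GDA) = 35/4]
2. G_y = -15/8  [GD · AF = -155/4 ∩ 2·signedArea(GDA) = 35/4]
   → G = (-11/8, -15/8)
3. B_x = -4216/349  [EC ∥ BF ∩ CF ∥ EB]
4. B_y = 318/349  [EC ∥ BF ∩ CF ∥ EB]
   → B = (-4216/349, 318/349)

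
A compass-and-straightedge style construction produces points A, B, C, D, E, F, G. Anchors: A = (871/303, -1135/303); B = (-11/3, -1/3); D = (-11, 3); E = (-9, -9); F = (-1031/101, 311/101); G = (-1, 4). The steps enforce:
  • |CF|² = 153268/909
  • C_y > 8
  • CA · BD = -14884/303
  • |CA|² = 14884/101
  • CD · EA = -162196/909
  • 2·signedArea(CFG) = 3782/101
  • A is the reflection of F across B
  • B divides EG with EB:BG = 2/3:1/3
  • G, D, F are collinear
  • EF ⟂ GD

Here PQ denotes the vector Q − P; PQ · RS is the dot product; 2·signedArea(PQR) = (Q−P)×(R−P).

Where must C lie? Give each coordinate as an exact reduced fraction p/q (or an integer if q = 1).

1. C_x = 5/3  [2·signedArea(CFG) = 3782/101 ∩ CD · EA = -162196/909]
2. C_y = 25/3  [2·signedArea(CFG) = 3782/101 ∩ CD · EA = -162196/909]
   → C = (5/3, 25/3)

C = (5/3, 25/3)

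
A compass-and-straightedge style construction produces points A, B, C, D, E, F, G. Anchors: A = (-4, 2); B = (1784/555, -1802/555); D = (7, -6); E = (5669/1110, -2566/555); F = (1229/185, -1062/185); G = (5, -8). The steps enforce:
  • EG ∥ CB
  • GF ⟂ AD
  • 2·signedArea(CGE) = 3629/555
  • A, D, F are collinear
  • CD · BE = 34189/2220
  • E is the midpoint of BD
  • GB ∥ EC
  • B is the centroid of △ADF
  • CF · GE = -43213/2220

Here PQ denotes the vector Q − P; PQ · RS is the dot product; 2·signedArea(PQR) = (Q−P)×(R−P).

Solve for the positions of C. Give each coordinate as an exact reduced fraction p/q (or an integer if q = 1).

C = (1229/370, 24/185)

1. C_x = 1229/370  [EG ∥ CB ∩ GB ∥ EC]
2. C_y = 24/185  [EG ∥ CB ∩ GB ∥ EC]
   → C = (1229/370, 24/185)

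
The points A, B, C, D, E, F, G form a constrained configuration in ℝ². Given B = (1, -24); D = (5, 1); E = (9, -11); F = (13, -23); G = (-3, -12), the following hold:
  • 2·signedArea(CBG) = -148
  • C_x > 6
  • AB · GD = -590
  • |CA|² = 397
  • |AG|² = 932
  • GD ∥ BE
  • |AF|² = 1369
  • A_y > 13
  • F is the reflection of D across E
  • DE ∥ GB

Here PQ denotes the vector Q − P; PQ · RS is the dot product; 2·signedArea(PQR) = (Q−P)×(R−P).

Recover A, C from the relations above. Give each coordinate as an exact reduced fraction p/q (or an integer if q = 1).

1. A_x = 13  [line -8·x + -13·y + 286 = 0 ∩ |AF|² = 1369]
2. A_y = 14  [line -8·x + -13·y + 286 = 0 ∩ |AF|² = 1369]
   → A = (13, 14)
3. C_x = 7  [line -12·x + -4·y + 64 = 0 ∩ |CA|² = 397]
4. C_y = -5  [line -12·x + -4·y + 64 = 0 ∩ |CA|² = 397]
   → C = (7, -5)

A = (13, 14)
C = (7, -5)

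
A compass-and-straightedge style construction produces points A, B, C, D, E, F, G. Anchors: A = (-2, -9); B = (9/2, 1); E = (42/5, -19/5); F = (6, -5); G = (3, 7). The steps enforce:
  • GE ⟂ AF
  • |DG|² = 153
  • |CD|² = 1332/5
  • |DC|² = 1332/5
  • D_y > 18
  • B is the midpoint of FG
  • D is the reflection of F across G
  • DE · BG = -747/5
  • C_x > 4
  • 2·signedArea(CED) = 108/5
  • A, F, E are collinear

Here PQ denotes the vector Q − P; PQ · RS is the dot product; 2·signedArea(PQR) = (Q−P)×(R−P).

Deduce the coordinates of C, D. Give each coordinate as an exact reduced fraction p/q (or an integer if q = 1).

C = (24/5, 17/5)
D = (0, 19)

1. D_x = 0  [D is the reflection of F across G]
2. D_y = 19  [D is the reflection of F across G]
   → D = (0, 19)
3. C_x = 24/5  [line -114/5·x + -42/5·y + 138 = 0 ∩ |CD|² = 1332/5]
4. C_y = 17/5  [line -114/5·x + -42/5·y + 138 = 0 ∩ |CD|² = 1332/5]
   → C = (24/5, 17/5)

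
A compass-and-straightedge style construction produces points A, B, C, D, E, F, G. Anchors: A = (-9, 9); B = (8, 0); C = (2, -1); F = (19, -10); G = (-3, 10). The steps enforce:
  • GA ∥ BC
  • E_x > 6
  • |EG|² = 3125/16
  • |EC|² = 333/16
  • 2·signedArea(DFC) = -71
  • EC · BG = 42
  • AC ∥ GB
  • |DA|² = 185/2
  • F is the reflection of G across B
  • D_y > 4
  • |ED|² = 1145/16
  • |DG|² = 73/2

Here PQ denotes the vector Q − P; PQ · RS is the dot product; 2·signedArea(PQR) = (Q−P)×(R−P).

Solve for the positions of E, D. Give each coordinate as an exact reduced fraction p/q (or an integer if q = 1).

D = (-1/2, 9/2)
E = (13/2, -1/4)

1. E_x = 13/2  [line 11·x + -10·y + -74 = 0 ∩ |EC|² = 333/16]
2. E_y = -1/4  [line 11·x + -10·y + -74 = 0 ∩ |EC|² = 333/16]
   → E = (13/2, -1/4)
3. D_x = -1/2  [line -9·x + -17·y + 72 = 0 ∩ |ED|² = 1145/16]
4. D_y = 9/2  [line -9·x + -17·y + 72 = 0 ∩ |ED|² = 1145/16]
   → D = (-1/2, 9/2)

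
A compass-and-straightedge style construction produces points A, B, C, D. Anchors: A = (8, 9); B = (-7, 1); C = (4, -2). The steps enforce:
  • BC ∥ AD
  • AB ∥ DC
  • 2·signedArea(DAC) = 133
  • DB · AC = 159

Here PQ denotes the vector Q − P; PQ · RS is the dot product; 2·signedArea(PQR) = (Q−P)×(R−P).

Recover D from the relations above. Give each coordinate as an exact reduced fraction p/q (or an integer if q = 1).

D = (19, 6)

1. D_x = 19  [AB ∥ DC ∩ BC ∥ AD]
2. D_y = 6  [AB ∥ DC ∩ BC ∥ AD]
   → D = (19, 6)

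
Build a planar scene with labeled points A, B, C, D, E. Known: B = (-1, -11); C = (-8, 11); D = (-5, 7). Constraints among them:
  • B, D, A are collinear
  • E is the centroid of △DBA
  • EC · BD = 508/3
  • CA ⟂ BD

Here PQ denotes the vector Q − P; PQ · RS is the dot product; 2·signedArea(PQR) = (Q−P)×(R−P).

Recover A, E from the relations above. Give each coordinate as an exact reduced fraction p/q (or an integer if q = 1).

A = (-509/85, 973/85)
E = (-1019/255, 211/85)

1. A_x = -509/85  [B, D, A are collinear ∩ CA ⟂ BD]
2. A_y = 973/85  [B, D, A are collinear ∩ CA ⟂ BD]
   → A = (-509/85, 973/85)
3. E_x = -1019/255  [E is the centroid of △DBA]
4. E_y = 211/85  [E is the centroid of △DBA]
   → E = (-1019/255, 211/85)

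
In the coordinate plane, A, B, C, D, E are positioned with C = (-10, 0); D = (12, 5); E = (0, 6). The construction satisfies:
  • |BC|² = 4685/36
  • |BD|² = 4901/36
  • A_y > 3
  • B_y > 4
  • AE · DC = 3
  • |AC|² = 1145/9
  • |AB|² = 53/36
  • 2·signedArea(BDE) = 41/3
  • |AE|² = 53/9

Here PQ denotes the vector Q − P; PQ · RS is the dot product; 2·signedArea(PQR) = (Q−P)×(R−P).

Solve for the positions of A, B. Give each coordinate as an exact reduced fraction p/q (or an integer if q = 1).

A = (2/3, 11/3)
B = (1/3, 29/6)

1. A_x = 2/3  [line 22·x + 5·y + -33 = 0 ∩ |AC|² = 1145/9]
2. A_y = 11/3  [line 22·x + 5·y + -33 = 0 ∩ |AC|² = 1145/9]
   → A = (2/3, 11/3)
3. B_x = 1/3  [line -1·x + -12·y + 175/3 = 0 ∩ |BD|² = 4901/36]
4. B_y = 29/6  [line -1·x + -12·y + 175/3 = 0 ∩ |BD|² = 4901/36]
   → B = (1/3, 29/6)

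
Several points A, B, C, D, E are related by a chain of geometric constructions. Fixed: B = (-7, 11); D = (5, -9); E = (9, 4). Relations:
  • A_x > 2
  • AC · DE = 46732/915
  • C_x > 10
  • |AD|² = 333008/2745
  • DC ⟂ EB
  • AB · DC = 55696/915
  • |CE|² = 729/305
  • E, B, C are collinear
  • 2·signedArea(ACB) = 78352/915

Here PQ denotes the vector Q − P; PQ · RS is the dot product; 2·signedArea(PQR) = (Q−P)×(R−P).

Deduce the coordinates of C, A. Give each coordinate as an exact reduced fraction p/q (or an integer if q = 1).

1. C_x = 3177/305  [E, B, C are collinear ∩ DC ⟂ EB]
2. C_y = 1031/305  [E, B, C are collinear ∩ DC ⟂ EB]
   → C = (3177/305, 1031/305)
3. A_x = 2567/915  [AC · DE = 46732/915 ∩ 2·signedArea(ACB) = 78352/915]
4. A_y = 547/305  [AC · DE = 46732/915 ∩ 2·signedArea(ACB) = 78352/915]
   → A = (2567/915, 547/305)

A = (2567/915, 547/305)
C = (3177/305, 1031/305)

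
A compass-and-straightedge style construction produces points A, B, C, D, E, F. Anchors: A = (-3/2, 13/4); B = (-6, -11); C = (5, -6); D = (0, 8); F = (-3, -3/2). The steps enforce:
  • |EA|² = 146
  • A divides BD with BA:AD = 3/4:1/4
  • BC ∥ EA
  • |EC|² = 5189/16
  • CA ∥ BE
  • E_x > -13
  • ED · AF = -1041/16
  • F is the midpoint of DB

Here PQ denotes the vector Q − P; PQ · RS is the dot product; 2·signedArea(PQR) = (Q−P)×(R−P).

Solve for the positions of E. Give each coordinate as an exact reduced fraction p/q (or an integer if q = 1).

1. E_x = -25/2  [BC ∥ EA ∩ CA ∥ BE]
2. E_y = -7/4  [BC ∥ EA ∩ CA ∥ BE]
   → E = (-25/2, -7/4)

E = (-25/2, -7/4)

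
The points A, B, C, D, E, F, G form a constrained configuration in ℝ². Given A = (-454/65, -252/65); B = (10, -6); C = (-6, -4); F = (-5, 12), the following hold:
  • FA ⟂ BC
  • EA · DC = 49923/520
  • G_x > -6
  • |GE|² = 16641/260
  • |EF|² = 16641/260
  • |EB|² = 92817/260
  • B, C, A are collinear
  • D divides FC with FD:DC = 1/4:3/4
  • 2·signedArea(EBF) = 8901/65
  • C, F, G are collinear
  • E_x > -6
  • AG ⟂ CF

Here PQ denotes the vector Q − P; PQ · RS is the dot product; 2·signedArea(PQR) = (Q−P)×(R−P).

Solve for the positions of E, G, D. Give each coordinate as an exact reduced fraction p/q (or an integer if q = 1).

D = (-21/4, 8)
E = (-779/130, 264/65)
G = (-100166/16705, -65796/16705)

1. E_x = -779/130  [line -18·x + -15·y + -3051/65 = 0 ∩ |EF|² = 16641/260]
2. E_y = 264/65  [line -18·x + -15·y + -3051/65 = 0 ∩ |EF|² = 16641/260]
   → E = (-779/130, 264/65)
3. G_x = -100166/16705  [C, F, G are collinear ∩ AG ⟂ CF]
4. G_y = -65796/16705  [C, F, G are collinear ∩ AG ⟂ CF]
   → G = (-100166/16705, -65796/16705)
5. D_x = -21/4  [D divides FC with FD:DC = 1/4:3/4]
6. D_y = 8  [D divides FC with FD:DC = 1/4:3/4]
   → D = (-21/4, 8)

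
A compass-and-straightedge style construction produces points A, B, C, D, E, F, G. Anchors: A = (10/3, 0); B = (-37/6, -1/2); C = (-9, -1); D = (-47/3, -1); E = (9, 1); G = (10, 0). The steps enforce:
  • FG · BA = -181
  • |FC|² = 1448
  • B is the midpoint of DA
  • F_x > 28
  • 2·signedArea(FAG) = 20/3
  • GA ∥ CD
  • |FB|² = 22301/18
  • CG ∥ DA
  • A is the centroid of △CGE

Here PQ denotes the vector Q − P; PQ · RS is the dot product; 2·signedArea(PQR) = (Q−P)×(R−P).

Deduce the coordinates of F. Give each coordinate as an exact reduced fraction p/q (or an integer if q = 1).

1. F_x = 29  [2·signedArea(FAG) = 20/3 ∩ FG · BA = -181]
2. F_y = 1  [2·signedArea(FAG) = 20/3 ∩ FG · BA = -181]
   → F = (29, 1)

F = (29, 1)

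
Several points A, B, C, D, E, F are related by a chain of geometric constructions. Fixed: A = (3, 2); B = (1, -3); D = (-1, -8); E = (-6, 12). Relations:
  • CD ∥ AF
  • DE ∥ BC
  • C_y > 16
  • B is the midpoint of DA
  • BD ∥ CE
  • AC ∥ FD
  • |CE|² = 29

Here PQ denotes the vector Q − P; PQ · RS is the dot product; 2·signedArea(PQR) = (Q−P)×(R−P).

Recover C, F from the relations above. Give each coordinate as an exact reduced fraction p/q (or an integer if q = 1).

1. C_x = -4  [BD ∥ CE ∩ DE ∥ BC]
2. C_y = 17  [BD ∥ CE ∩ DE ∥ BC]
   → C = (-4, 17)
3. F_x = 6  [AC ∥ FD ∩ CD ∥ AF]
4. F_y = -23  [AC ∥ FD ∩ CD ∥ AF]
   → F = (6, -23)

C = (-4, 17)
F = (6, -23)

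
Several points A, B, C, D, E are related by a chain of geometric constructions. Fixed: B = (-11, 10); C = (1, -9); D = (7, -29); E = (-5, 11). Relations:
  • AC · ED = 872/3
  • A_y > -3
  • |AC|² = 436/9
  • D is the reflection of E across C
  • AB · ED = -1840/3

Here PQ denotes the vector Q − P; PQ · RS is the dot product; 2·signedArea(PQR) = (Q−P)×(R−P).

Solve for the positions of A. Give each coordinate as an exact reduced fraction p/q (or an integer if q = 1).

A = (-1, -7/3)

1. A_x = -1  [line -12·x + 40·y + 244/3 = 0 ∩ |AC|² = 436/9]
2. A_y = -7/3  [line -12·x + 40·y + 244/3 = 0 ∩ |AC|² = 436/9]
   → A = (-1, -7/3)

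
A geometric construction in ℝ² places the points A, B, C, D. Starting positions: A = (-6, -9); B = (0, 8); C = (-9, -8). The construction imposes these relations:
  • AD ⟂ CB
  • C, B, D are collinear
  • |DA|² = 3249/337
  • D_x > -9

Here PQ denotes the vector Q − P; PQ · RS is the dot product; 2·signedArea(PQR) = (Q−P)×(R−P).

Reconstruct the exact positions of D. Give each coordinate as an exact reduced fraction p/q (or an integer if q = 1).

D = (-2934/337, -2520/337)

1. D_x = -2934/337  [C, B, D are collinear ∩ AD ⟂ CB]
2. D_y = -2520/337  [C, B, D are collinear ∩ AD ⟂ CB]
   → D = (-2934/337, -2520/337)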